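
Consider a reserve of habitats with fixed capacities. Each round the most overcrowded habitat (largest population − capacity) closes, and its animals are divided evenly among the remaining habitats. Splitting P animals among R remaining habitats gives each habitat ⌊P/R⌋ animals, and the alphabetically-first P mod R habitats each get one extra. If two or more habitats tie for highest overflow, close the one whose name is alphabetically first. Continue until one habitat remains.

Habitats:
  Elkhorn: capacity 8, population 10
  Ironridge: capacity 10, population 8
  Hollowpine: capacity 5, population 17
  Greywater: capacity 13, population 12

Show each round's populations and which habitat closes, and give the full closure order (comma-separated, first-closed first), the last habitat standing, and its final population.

Closure order: Hollowpine, Elkhorn, Greywater
Last habitat: Ironridge with 47 animals

Round 1: Elkhorn=10 Greywater=12 Hollowpine=17 Ironridge=8 → close Hollowpine (overflow 12)
  17÷3 = 5 each, +1 to first 2
Round 2: Elkhorn=16 Greywater=18 Ironridge=13 → close Elkhorn (overflow 8)
  16÷2 = 8 each, +1 to first 0
Round 3: Greywater=26 Ironridge=21 → close Greywater (overflow 13)
  26÷1 = 26 each, +1 to first 0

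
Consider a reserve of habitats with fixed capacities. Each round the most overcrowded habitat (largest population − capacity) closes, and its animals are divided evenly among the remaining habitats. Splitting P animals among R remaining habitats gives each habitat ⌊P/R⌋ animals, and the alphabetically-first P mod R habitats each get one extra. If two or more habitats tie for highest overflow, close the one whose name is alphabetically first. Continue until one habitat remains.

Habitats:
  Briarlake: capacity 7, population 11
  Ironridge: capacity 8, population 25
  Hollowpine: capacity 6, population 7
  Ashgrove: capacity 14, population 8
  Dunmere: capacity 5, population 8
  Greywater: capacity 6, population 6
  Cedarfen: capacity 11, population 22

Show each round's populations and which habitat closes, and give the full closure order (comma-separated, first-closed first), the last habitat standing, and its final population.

Round 1: Ashgrove=8 Briarlake=11 Cedarfen=22 Dunmere=8 Greywater=6 Hollowpine=7 Ironridge=25 → close Ironridge (overflow 17)
  25÷6 = 4 each, +1 to first 1
Round 2: Ashgrove=13 Briarlake=15 Cedarfen=26 Dunmere=12 Greywater=10 Hollowpine=11 → close Cedarfen (overflow 15)
  26÷5 = 5 each, +1 to first 1
Round 3: Ashgrove=19 Briarlake=20 Dunmere=17 Greywater=15 Hollowpine=16 → close Briarlake (overflow 13)
  20÷4 = 5 each, +1 to first 0
Round 4: Ashgrove=24 Dunmere=22 Greywater=20 Hollowpine=21 → close Dunmere (overflow 17)
  22÷3 = 7 each, +1 to first 1
Round 5: Ashgrove=32 Greywater=27 Hollowpine=28 → close Hollowpine (overflow 22)
  28÷2 = 14 each, +1 to first 0
Round 6: Ashgrove=46 Greywater=41 → close Greywater (overflow 35)
  41÷1 = 41 each, +1 to first 0

Closure order: Ironridge, Cedarfen, Briarlake, Dunmere, Hollowpine, Greywater
Last habitat: Ashgrove with 87 animals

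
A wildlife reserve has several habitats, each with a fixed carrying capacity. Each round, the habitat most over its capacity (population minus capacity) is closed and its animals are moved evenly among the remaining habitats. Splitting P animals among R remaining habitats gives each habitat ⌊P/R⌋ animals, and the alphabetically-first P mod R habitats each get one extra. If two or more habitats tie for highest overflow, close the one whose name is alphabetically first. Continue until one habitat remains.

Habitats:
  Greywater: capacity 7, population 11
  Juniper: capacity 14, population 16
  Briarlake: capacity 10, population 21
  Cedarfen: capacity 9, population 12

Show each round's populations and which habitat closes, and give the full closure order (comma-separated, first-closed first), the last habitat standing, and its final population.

Round 1: Briarlake=21 Cedarfen=12 Greywater=11 Juniper=16 → close Briarlake (overflow 11)
  21÷3 = 7 each, +1 to first 0
Round 2: Cedarfen=19 Greywater=18 Juniper=23 → close Greywater (overflow 11)
  18÷2 = 9 each, +1 to first 0
Round 3: Cedarfen=28 Juniper=32 → close Cedarfen (overflow 19)
  28÷1 = 28 each, +1 to first 0

Closure order: Briarlake, Greywater, Cedarfen
Last habitat: Juniper with 60 animals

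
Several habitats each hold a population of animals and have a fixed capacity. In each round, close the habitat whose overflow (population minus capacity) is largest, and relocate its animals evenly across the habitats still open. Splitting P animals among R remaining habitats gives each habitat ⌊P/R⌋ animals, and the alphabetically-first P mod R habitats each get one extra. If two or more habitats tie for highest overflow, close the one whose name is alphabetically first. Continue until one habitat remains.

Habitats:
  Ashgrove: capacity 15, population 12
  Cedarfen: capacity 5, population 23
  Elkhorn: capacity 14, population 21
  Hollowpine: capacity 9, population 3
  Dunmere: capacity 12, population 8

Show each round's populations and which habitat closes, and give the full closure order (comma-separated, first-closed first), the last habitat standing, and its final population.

Closure order: Cedarfen, Elkhorn, Ashgrove, Dunmere
Last habitat: Hollowpine with 67 animals

Round 1: Ashgrove=12 Cedarfen=23 Dunmere=8 Elkhorn=21 Hollowpine=3 → close Cedarfen (overflow 18)
  23÷4 = 5 each, +1 to first 3
Round 2: Ashgrove=18 Dunmere=14 Elkhorn=27 Hollowpine=8 → close Elkhorn (overflow 13)
  27÷3 = 9 each, +1 to first 0
Round 3: Ashgrove=27 Dunmere=23 Hollowpine=17 → close Ashgrove (overflow 12)
  27÷2 = 13 each, +1 to first 1
Round 4: Dunmere=37 Hollowpine=30 → close Dunmere (overflow 25)
  37÷1 = 37 each, +1 to first 0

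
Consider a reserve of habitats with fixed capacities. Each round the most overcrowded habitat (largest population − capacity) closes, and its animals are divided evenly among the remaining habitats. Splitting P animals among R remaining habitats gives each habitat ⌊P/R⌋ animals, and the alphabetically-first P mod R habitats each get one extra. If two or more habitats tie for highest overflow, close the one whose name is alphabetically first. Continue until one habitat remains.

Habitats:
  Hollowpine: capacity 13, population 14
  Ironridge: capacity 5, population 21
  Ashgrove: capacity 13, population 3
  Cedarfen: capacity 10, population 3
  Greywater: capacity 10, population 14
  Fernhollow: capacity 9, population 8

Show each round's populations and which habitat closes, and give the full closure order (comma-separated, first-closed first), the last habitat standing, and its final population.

Closure order: Ironridge, Greywater, Hollowpine, Fernhollow, Ashgrove
Last habitat: Cedarfen with 63 animals

Round 1: Ashgrove=3 Cedarfen=3 Fernhollow=8 Greywater=14 Hollowpine=14 Ironridge=21 → close Ironridge (overflow 16)
  21÷5 = 4 each, +1 to first 1
Round 2: Ashgrove=8 Cedarfen=7 Fernhollow=12 Greywater=18 Hollowpine=18 → close Greywater (overflow 8)
  18÷4 = 4 each, +1 to first 2
Round 3: Ashgrove=13 Cedarfen=12 Fernhollow=16 Hollowpine=22 → close Hollowpine (overflow 9)
  22÷3 = 7 each, +1 to first 1
Round 4: Ashgrove=21 Cedarfen=19 Fernhollow=23 → close Fernhollow (overflow 14)
  23÷2 = 11 each, +1 to first 1
Round 5: Ashgrove=33 Cedarfen=30 → close Ashgrove (overflow 20)
  33÷1 = 33 each, +1 to first 0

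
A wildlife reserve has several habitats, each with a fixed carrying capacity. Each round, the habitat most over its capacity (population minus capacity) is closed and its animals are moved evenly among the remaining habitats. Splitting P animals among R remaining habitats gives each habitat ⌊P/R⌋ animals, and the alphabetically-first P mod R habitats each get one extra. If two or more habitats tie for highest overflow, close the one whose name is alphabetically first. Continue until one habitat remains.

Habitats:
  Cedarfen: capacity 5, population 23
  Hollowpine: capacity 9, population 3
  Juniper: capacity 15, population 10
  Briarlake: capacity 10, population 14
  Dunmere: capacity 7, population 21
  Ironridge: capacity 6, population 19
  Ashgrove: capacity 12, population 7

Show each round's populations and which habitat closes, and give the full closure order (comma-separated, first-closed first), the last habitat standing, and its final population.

Closure order: Cedarfen, Dunmere, Ironridge, Briarlake, Ashgrove, Hollowpine
Last habitat: Juniper with 97 animals

Round 1: Ashgrove=7 Briarlake=14 Cedarfen=23 Dunmere=21 Hollowpine=3 Ironridge=19 Juniper=10 → close Cedarfen (overflow 18)
  23÷6 = 3 each, +1 to first 5
Round 2: Ashgrove=11 Briarlake=18 Dunmere=25 Hollowpine=7 Ironridge=23 Juniper=13 → close Dunmere (overflow 18)
  25÷5 = 5 each, +1 to first 0
Round 3: Ashgrove=16 Briarlake=23 Hollowpine=12 Ironridge=28 Juniper=18 → close Ironridge (overflow 22)
  28÷4 = 7 each, +1 to first 0
Round 4: Ashgrove=23 Briarlake=30 Hollowpine=19 Juniper=25 → close Briarlake (overflow 20)
  30÷3 = 10 each, +1 to first 0
Round 5: Ashgrove=33 Hollowpine=29 Juniper=35 → close Ashgrove (overflow 21)
  33÷2 = 16 each, +1 to first 1
Round 6: Hollowpine=46 Juniper=51 → close Hollowpine (overflow 37)
  46÷1 = 46 each, +1 to first 0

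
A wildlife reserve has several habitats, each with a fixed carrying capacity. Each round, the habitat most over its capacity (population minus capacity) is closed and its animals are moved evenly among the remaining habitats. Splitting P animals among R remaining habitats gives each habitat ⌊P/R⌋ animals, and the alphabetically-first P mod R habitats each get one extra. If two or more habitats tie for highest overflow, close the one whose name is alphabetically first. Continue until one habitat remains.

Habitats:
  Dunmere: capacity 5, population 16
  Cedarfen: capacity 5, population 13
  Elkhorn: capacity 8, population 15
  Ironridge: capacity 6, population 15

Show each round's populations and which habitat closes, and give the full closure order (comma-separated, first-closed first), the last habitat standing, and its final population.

Round 1: Cedarfen=13 Dunmere=16 Elkhorn=15 Ironridge=15 → close Dunmere (overflow 11)
  16÷3 = 5 each, +1 to first 1
Round 2: Cedarfen=19 Elkhorn=20 Ironridge=20 → close Cedarfen (overflow 14)
  19÷2 = 9 each, +1 to first 1
Round 3: Elkhorn=30 Ironridge=29 → close Ironridge (overflow 23)
  29÷1 = 29 each, +1 to first 0

Closure order: Dunmere, Cedarfen, Ironridge
Last habitat: Elkhorn with 59 animals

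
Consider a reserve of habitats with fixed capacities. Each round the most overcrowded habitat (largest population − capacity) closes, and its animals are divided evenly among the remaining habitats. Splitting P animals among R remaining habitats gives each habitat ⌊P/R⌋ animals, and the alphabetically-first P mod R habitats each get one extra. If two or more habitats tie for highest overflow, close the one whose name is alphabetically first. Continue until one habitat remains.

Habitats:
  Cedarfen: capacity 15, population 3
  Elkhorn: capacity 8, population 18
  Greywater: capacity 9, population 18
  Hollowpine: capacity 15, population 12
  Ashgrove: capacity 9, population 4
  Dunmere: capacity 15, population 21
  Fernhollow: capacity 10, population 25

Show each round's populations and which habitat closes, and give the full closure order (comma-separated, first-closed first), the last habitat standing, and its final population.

Round 1: Ashgrove=4 Cedarfen=3 Dunmere=21 Elkhorn=18 Fernhollow=25 Greywater=18 Hollowpine=12 → close Fernhollow (overflow 15)
  25÷6 = 4 each, +1 to first 1
Round 2: Ashgrove=9 Cedarfen=7 Dunmere=25 Elkhorn=22 Greywater=22 Hollowpine=16 → close Elkhorn (overflow 14)
  22÷5 = 4 each, +1 to first 2
Round 3: Ashgrove=14 Cedarfen=12 Dunmere=29 Greywater=26 Hollowpine=20 → close Greywater (overflow 17)
  26÷4 = 6 each, +1 to first 2
Round 4: Ashgrove=21 Cedarfen=19 Dunmere=35 Hollowpine=26 → close Dunmere (overflow 20)
  35÷3 = 11 each, +1 to first 2
Round 5: Ashgrove=33 Cedarfen=31 Hollowpine=37 → close Ashgrove (overflow 24)
  33÷2 = 16 each, +1 to first 1
Round 6: Cedarfen=48 Hollowpine=53 → close Hollowpine (overflow 38)
  53÷1 = 53 each, +1 to first 0

Closure order: Fernhollow, Elkhorn, Greywater, Dunmere, Ashgrove, Hollowpine
Last habitat: Cedarfen with 101 animals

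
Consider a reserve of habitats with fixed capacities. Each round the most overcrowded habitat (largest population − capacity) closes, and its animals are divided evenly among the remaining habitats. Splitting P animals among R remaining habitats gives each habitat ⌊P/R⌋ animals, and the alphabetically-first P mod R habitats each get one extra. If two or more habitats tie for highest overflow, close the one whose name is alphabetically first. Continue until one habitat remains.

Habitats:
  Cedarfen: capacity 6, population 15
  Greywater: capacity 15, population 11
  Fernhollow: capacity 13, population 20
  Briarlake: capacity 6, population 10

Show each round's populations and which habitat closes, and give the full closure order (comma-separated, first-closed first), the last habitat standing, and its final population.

Round 1: Briarlake=10 Cedarfen=15 Fernhollow=20 Greywater=11 → close Cedarfen (overflow 9)
  15÷3 = 5 each, +1 to first 0
Round 2: Briarlake=15 Fernhollow=25 Greywater=16 → close Fernhollow (overflow 12)
  25÷2 = 12 each, +1 to first 1
Round 3: Briarlake=28 Greywater=28 → close Briarlake (overflow 22)
  28÷1 = 28 each, +1 to first 0

Closure order: Cedarfen, Fernhollow, Briarlake
Last habitat: Greywater with 56 animals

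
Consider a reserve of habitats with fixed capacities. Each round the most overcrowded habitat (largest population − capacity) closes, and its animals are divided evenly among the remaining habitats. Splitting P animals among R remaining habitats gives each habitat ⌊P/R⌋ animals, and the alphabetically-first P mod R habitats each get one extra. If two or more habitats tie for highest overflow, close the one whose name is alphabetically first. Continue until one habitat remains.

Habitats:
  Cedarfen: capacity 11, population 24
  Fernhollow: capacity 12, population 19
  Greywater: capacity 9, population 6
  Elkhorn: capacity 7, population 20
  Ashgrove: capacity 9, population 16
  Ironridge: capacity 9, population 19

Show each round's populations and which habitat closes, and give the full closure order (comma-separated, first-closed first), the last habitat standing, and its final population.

Closure order: Cedarfen, Elkhorn, Ironridge, Ashgrove, Fernhollow
Last habitat: Greywater with 104 animals

Round 1: Ashgrove=16 Cedarfen=24 Elkhorn=20 Fernhollow=19 Greywater=6 Ironridge=19 → close Cedarfen (overflow 13)
  24÷5 = 4 each, +1 to first 4
Round 2: Ashgrove=21 Elkhorn=25 Fernhollow=24 Greywater=11 Ironridge=23 → close Elkhorn (overflow 18)
  25÷4 = 6 each, +1 to first 1
Round 3: Ashgrove=28 Fernhollow=30 Greywater=17 Ironridge=29 → close Ironridge (overflow 20)
  29÷3 = 9 each, +1 to first 2
Round 4: Ashgrove=38 Fernhollow=40 Greywater=26 → close Ashgrove (overflow 29)
  38÷2 = 19 each, +1 to first 0
Round 5: Fernhollow=59 Greywater=45 → close Fernhollow (overflow 47)
  59÷1 = 59 each, +1 to first 0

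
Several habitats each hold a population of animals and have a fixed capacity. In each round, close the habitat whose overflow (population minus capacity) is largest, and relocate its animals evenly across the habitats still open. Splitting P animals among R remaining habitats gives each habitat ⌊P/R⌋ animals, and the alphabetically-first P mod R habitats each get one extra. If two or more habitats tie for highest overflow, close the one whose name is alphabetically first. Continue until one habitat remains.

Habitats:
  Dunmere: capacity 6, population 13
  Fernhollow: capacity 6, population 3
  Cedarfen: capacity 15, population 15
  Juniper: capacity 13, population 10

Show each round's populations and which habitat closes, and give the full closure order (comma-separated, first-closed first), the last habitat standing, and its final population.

Round 1: Cedarfen=15 Dunmere=13 Fernhollow=3 Juniper=10 → close Dunmere (overflow 7)
  13÷3 = 4 each, +1 to first 1
Round 2: Cedarfen=20 Fernhollow=7 Juniper=14 → close Cedarfen (overflow 5)
  20÷2 = 10 each, +1 to first 0
Round 3: Fernhollow=17 Juniper=24 → close Fernhollow (overflow 11)
  17÷1 = 17 each, +1 to first 0

Closure order: Dunmere, Cedarfen, Fernhollow
Last habitat: Juniper with 41 animals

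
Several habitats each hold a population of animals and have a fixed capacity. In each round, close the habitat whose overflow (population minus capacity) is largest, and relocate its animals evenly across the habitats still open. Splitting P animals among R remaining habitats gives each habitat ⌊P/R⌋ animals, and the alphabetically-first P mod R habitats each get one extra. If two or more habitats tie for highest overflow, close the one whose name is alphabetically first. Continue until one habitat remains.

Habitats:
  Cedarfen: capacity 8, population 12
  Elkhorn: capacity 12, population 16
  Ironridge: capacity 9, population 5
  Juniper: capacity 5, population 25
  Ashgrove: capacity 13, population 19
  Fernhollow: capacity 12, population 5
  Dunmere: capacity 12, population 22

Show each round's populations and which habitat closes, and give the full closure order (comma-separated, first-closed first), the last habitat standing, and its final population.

Closure order: Juniper, Dunmere, Ashgrove, Cedarfen, Elkhorn, Ironridge
Last habitat: Fernhollow with 104 animals

Round 1: Ashgrove=19 Cedarfen=12 Dunmere=22 Elkhorn=16 Fernhollow=5 Ironridge=5 Juniper=25 → close Juniper (overflow 20)
  25÷6 = 4 each, +1 to first 1
Round 2: Ashgrove=24 Cedarfen=16 Dunmere=26 Elkhorn=20 Fernhollow=9 Ironridge=9 → close Dunmere (overflow 14)
  26÷5 = 5 each, +1 to first 1
Round 3: Ashgrove=30 Cedarfen=21 Elkhorn=25 Fernhollow=14 Ironridge=14 → close Ashgrove (overflow 17)
  30÷4 = 7 each, +1 to first 2
Round 4: Cedarfen=29 Elkhorn=33 Fernhollow=21 Ironridge=21 → close Cedarfen (overflow 21)
  29÷3 = 9 each, +1 to first 2
Round 5: Elkhorn=43 Fernhollow=31 Ironridge=30 → close Elkhorn (overflow 31)
  43÷2 = 21 each, +1 to first 1
Round 6: Fernhollow=53 Ironridge=51 → close Ironridge (overflow 42)
  51÷1 = 51 each, +1 to first 0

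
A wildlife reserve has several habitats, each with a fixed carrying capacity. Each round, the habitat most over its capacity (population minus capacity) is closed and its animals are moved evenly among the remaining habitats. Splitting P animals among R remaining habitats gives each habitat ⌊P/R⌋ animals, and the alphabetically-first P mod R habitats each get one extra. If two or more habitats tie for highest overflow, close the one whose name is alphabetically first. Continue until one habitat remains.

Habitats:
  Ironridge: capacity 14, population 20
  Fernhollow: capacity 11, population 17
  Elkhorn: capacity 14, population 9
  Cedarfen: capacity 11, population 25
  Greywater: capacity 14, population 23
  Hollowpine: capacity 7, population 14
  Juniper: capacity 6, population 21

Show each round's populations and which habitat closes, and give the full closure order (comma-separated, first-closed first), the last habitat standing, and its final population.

Round 1: Cedarfen=25 Elkhorn=9 Fernhollow=17 Greywater=23 Hollowpine=14 Ironridge=20 Juniper=21 → close Juniper (overflow 15)
  21÷6 = 3 each, +1 to first 3
Round 2: Cedarfen=29 Elkhorn=13 Fernhollow=21 Greywater=26 Hollowpine=17 Ironridge=23 → close Cedarfen (overflow 18)
  29÷5 = 5 each, +1 to first 4
Round 3: Elkhorn=19 Fernhollow=27 Greywater=32 Hollowpine=23 Ironridge=28 → close Greywater (overflow 18)
  32÷4 = 8 each, +1 to first 0
Round 4: Elkhorn=27 Fernhollow=35 Hollowpine=31 Ironridge=36 → close Fernhollow (overflow 24)
  35÷3 = 11 each, +1 to first 2
Round 5: Elkhorn=39 Hollowpine=43 Ironridge=47 → close Hollowpine (overflow 36)
  43÷2 = 21 each, +1 to first 1
Round 6: Elkhorn=61 Ironridge=68 → close Ironridge (overflow 54)
  68÷1 = 68 each, +1 to first 0

Closure order: Juniper, Cedarfen, Greywater, Fernhollow, Hollowpine, Ironridge
Last habitat: Elkhorn with 129 animals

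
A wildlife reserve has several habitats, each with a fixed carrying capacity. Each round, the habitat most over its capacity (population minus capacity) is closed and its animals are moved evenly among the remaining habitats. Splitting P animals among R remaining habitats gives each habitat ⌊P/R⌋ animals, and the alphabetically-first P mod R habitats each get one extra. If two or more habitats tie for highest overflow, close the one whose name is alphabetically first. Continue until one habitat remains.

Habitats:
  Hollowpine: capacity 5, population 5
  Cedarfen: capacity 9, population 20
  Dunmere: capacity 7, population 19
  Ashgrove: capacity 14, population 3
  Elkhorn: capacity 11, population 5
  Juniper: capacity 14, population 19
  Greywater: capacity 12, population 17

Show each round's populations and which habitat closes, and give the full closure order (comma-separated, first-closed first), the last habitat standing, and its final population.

Closure order: Dunmere, Cedarfen, Greywater, Juniper, Hollowpine, Elkhorn
Last habitat: Ashgrove with 88 animals

Round 1: Ashgrove=3 Cedarfen=20 Dunmere=19 Elkhorn=5 Greywater=17 Hollowpine=5 Juniper=19 → close Dunmere (overflow 12)
  19÷6 = 3 each, +1 to first 1
Round 2: Ashgrove=7 Cedarfen=23 Elkhorn=8 Greywater=20 Hollowpine=8 Juniper=22 → close Cedarfen (overflow 14)
  23÷5 = 4 each, +1 to first 3
Round 3: Ashgrove=12 Elkhorn=13 Greywater=25 Hollowpine=12 Juniper=26 → close Greywater (overflow 13)
  25÷4 = 6 each, +1 to first 1
Round 4: Ashgrove=19 Elkhorn=19 Hollowpine=18 Juniper=32 → close Juniper (overflow 18)
  32÷3 = 10 each, +1 to first 2
Round 5: Ashgrove=30 Elkhorn=30 Hollowpine=28 → close Hollowpine (overflow 23)
  28÷2 = 14 each, +1 to first 0
Round 6: Ashgrove=44 Elkhorn=44 → close Elkhorn (overflow 33)
  44÷1 = 44 each, +1 to first 0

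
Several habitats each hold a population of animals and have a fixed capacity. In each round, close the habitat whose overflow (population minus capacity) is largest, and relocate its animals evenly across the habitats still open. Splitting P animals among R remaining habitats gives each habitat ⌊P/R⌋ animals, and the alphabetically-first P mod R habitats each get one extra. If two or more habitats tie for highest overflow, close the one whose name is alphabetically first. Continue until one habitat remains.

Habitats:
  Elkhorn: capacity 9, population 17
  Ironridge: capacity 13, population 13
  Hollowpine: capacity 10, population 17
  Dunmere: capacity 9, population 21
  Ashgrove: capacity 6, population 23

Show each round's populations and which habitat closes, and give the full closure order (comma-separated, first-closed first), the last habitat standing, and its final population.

Round 1: Ashgrove=23 Dunmere=21 Elkhorn=17 Hollowpine=17 Ironridge=13 → close Ashgrove (overflow 17)
  23÷4 = 5 each, +1 to first 3
Round 2: Dunmere=27 Elkhorn=23 Hollowpine=23 Ironridge=18 → close Dunmere (overflow 18)
  27÷3 = 9 each, +1 to first 0
Round 3: Elkhorn=32 Hollowpine=32 Ironridge=27 → close Elkhorn (overflow 23)
  32÷2 = 16 each, +1 to first 0
Round 4: Hollowpine=48 Ironridge=43 → close Hollowpine (overflow 38)
  48÷1 = 48 each, +1 to first 0

Closure order: Ashgrove, Dunmere, Elkhorn, Hollowpine
Last habitat: Ironridge with 91 animals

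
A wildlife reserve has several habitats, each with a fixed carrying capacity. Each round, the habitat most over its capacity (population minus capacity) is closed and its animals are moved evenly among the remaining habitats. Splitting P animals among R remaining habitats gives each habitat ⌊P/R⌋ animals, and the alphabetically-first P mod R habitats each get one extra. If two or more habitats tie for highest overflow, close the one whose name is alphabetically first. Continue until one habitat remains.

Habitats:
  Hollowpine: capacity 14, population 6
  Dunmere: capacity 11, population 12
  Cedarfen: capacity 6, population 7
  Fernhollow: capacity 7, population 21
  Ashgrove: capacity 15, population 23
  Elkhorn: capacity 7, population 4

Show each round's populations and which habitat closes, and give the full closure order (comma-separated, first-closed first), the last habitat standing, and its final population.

Closure order: Fernhollow, Ashgrove, Cedarfen, Dunmere, Elkhorn
Last habitat: Hollowpine with 73 animals

Round 1: Ashgrove=23 Cedarfen=7 Dunmere=12 Elkhorn=4 Fernhollow=21 Hollowpine=6 → close Fernhollow (overflow 14)
  21÷5 = 4 each, +1 to first 1
Round 2: Ashgrove=28 Cedarfen=11 Dunmere=16 Elkhorn=8 Hollowpine=10 → close Ashgrove (overflow 13)
  28÷4 = 7 each, +1 to first 0
Round 3: Cedarfen=18 Dunmere=23 Elkhorn=15 Hollowpine=17 → close Cedarfen (overflow 12)
  18÷3 = 6 each, +1 to first 0
Round 4: Dunmere=29 Elkhorn=21 Hollowpine=23 → close Dunmere (overflow 18)
  29÷2 = 14 each, +1 to first 1
Round 5: Elkhorn=36 Hollowpine=37 → close Elkhorn (overflow 29)
  36÷1 = 36 each, +1 to first 0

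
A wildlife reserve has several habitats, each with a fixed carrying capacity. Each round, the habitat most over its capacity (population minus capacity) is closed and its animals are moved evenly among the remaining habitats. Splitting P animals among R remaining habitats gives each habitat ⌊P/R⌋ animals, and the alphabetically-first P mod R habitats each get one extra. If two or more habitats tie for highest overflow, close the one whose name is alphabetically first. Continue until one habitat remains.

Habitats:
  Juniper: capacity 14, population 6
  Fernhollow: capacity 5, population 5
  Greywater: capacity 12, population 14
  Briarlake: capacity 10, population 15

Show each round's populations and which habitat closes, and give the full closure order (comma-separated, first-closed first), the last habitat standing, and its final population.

Closure order: Briarlake, Greywater, Fernhollow
Last habitat: Juniper with 40 animals

Round 1: Briarlake=15 Fernhollow=5 Greywater=14 Juniper=6 → close Briarlake (overflow 5)
  15÷3 = 5 each, +1 to first 0
Round 2: Fernhollow=10 Greywater=19 Juniper=11 → close Greywater (overflow 7)
  19÷2 = 9 each, +1 to first 1
Round 3: Fernhollow=20 Juniper=20 → close Fernhollow (overflow 15)
  20÷1 = 20 each, +1 to first 0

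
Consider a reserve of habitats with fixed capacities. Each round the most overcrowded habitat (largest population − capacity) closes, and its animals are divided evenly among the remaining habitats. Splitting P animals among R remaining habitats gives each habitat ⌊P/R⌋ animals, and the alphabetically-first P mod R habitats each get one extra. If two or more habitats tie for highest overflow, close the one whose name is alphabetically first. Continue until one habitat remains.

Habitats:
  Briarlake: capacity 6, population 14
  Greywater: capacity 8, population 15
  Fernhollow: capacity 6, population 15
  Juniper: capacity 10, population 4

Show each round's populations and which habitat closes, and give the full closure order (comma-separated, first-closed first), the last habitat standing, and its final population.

Closure order: Fernhollow, Briarlake, Greywater
Last habitat: Juniper with 48 animals

Round 1: Briarlake=14 Fernhollow=15 Greywater=15 Juniper=4 → close Fernhollow (overflow 9)
  15÷3 = 5 each, +1 to first 0
Round 2: Briarlake=19 Greywater=20 Juniper=9 → close Briarlake (overflow 13)
  19÷2 = 9 each, +1 to first 1
Round 3: Greywater=30 Juniper=18 → close Greywater (overflow 22)
  30÷1 = 30 each, +1 to first 0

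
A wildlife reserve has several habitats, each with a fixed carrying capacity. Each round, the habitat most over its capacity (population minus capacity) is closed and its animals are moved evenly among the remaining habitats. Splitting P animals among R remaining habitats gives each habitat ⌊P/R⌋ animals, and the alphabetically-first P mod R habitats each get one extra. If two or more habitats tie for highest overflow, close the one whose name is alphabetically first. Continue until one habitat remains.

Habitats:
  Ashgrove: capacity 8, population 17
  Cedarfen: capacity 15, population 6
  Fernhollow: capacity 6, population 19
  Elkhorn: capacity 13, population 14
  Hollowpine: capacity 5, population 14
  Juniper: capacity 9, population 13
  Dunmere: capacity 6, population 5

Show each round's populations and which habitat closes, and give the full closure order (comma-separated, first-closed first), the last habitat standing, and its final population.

Round 1: Ashgrove=17 Cedarfen=6 Dunmere=5 Elkhorn=14 Fernhollow=19 Hollowpine=14 Juniper=13 → close Fernhollow (overflow 13)
  19÷6 = 3 each, +1 to first 1
Round 2: Ashgrove=21 Cedarfen=9 Dunmere=8 Elkhorn=17 Hollowpine=17 Juniper=16 → close Ashgrove (overflow 13)
  21÷5 = 4 each, +1 to first 1
Round 3: Cedarfen=14 Dunmere=12 Elkhorn=21 Hollowpine=21 Juniper=20 → close Hollowpine (overflow 16)
  21÷4 = 5 each, +1 to first 1
Round 4: Cedarfen=20 Dunmere=17 Elkhorn=26 Juniper=25 → close Juniper (overflow 16)
  25÷3 = 8 each, +1 to first 1
Round 5: Cedarfen=29 Dunmere=25 Elkhorn=34 → close Elkhorn (overflow 21)
  34÷2 = 17 each, +1 to first 0
Round 6: Cedarfen=46 Dunmere=42 → close Dunmere (overflow 36)
  42÷1 = 42 each, +1 to first 0

Closure order: Fernhollow, Ashgrove, Hollowpine, Juniper, Elkhorn, Dunmere
Last habitat: Cedarfen with 88 animals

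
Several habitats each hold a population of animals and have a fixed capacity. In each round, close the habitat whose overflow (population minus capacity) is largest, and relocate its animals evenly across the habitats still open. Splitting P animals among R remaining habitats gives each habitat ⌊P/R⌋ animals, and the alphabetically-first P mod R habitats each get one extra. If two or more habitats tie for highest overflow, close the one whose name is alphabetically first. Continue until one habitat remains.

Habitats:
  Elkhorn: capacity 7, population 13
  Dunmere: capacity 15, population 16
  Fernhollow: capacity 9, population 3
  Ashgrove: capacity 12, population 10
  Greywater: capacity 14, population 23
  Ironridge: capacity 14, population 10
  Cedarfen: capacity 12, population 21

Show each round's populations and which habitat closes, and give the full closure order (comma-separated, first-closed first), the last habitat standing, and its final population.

Closure order: Cedarfen, Greywater, Elkhorn, Dunmere, Ashgrove, Ironridge
Last habitat: Fernhollow with 96 animals

Round 1: Ashgrove=10 Cedarfen=21 Dunmere=16 Elkhorn=13 Fernhollow=3 Greywater=23 Ironridge=10 → close Cedarfen (overflow 9)
  21÷6 = 3 each, +1 to first 3
Round 2: Ashgrove=14 Dunmere=20 Elkhorn=17 Fernhollow=6 Greywater=26 Ironridge=13 → close Greywater (overflow 12)
  26÷5 = 5 each, +1 to first 1
Round 3: Ashgrove=20 Dunmere=25 Elkhorn=22 Fernhollow=11 Ironridge=18 → close Elkhorn (overflow 15)
  22÷4 = 5 each, +1 to first 2
Round 4: Ashgrove=26 Dunmere=31 Fernhollow=16 Ironridge=23 → close Dunmere (overflow 16)
  31÷3 = 10 each, +1 to first 1
Round 5: Ashgrove=37 Fernhollow=26 Ironridge=33 → close Ashgrove (overflow 25)
  37÷2 = 18 each, +1 to first 1
Round 6: Fernhollow=45 Ironridge=51 → close Ironridge (overflow 37)
  51÷1 = 51 each, +1 to first 0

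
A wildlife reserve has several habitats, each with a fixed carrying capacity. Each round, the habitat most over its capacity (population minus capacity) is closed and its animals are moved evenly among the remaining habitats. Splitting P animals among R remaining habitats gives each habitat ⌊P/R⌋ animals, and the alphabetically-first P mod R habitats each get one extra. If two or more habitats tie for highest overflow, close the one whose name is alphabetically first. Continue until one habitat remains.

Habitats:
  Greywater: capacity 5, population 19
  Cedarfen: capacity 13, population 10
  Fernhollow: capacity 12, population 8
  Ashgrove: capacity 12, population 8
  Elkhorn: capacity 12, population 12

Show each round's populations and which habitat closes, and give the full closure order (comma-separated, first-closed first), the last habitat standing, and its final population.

Closure order: Greywater, Elkhorn, Cedarfen, Ashgrove
Last habitat: Fernhollow with 57 animals

Round 1: Ashgrove=8 Cedarfen=10 Elkhorn=12 Fernhollow=8 Greywater=19 → close Greywater (overflow 14)
  19÷4 = 4 each, +1 to first 3
Round 2: Ashgrove=13 Cedarfen=15 Elkhorn=17 Fernhollow=12 → close Elkhorn (overflow 5)
  17÷3 = 5 each, +1 to first 2
Round 3: Ashgrove=19 Cedarfen=21 Fernhollow=17 → close Cedarfen (overflow 8)
  21÷2 = 10 each, +1 to first 1
Round 4: Ashgrove=30 Fernhollow=27 → close Ashgrove (overflow 18)
  30÷1 = 30 each, +1 to first 0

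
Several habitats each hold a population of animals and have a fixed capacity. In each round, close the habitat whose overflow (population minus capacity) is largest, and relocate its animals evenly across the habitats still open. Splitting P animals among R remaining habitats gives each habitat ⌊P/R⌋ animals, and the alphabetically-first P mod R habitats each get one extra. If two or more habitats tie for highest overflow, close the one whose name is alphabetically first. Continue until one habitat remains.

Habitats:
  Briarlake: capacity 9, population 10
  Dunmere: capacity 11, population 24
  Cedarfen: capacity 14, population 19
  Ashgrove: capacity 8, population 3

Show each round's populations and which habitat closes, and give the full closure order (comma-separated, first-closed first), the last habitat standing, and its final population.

Round 1: Ashgrove=3 Briarlake=10 Cedarfen=19 Dunmere=24 → close Dunmere (overflow 13)
  24÷3 = 8 each, +1 to first 0
Round 2: Ashgrove=11 Briarlake=18 Cedarfen=27 → close Cedarfen (overflow 13)
  27÷2 = 13 each, +1 to first 1
Round 3: Ashgrove=25 Briarlake=31 → close Briarlake (overflow 22)
  31÷1 = 31 each, +1 to first 0

Closure order: Dunmere, Cedarfen, Briarlake
Last habitat: Ashgrove with 56 animals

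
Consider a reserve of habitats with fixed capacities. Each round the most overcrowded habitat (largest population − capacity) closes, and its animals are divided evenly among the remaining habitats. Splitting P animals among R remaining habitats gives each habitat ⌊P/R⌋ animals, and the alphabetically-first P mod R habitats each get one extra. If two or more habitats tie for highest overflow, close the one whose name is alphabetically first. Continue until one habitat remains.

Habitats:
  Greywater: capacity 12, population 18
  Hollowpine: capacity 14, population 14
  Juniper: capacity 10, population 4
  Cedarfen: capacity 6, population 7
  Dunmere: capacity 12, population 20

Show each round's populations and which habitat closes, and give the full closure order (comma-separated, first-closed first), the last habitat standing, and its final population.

Closure order: Dunmere, Greywater, Cedarfen, Hollowpine
Last habitat: Juniper with 63 animals

Round 1: Cedarfen=7 Dunmere=20 Greywater=18 Hollowpine=14 Juniper=4 → close Dunmere (overflow 8)
  20÷4 = 5 each, +1 to first 0
Round 2: Cedarfen=12 Greywater=23 Hollowpine=19 Juniper=9 → close Greywater (overflow 11)
  23÷3 = 7 each, +1 to first 2
Round 3: Cedarfen=20 Hollowpine=27 Juniper=16 → close Cedarfen (overflow 14)
  20÷2 = 10 each, +1 to first 0
Round 4: Hollowpine=37 Juniper=26 → close Hollowpine (overflow 23)
  37÷1 = 37 each, +1 to first 0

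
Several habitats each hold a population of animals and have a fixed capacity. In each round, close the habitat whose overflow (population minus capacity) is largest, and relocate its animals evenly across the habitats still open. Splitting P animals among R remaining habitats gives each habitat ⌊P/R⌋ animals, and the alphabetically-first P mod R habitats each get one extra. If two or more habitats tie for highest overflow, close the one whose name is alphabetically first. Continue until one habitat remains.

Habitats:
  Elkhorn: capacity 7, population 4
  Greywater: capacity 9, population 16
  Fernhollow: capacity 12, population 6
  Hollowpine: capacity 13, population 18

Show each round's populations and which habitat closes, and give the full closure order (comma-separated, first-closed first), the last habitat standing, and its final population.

Round 1: Elkhorn=4 Fernhollow=6 Greywater=16 Hollowpine=18 → close Greywater (overflow 7)
  16÷3 = 5 each, +1 to first 1
Round 2: Elkhorn=10 Fernhollow=11 Hollowpine=23 → close Hollowpine (overflow 10)
  23÷2 = 11 each, +1 to first 1
Round 3: Elkhorn=22 Fernhollow=22 → close Elkhorn (overflow 15)
  22÷1 = 22 each, +1 to first 0

Closure order: Greywater, Hollowpine, Elkhorn
Last habitat: Fernhollow with 44 animals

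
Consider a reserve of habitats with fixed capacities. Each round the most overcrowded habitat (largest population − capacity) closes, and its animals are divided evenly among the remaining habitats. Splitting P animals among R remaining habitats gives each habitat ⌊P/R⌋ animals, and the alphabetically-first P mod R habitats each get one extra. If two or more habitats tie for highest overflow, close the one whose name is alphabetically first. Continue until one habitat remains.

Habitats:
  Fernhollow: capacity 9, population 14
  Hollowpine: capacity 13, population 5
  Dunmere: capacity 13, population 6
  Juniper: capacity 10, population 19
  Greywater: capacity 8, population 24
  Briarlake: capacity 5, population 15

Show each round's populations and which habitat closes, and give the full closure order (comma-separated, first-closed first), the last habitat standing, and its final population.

Round 1: Briarlake=15 Dunmere=6 Fernhollow=14 Greywater=24 Hollowpine=5 Juniper=19 → close Greywater (overflow 16)
  24÷5 = 4 each, +1 to first 4
Round 2: Briarlake=20 Dunmere=11 Fernhollow=19 Hollowpine=10 Juniper=23 → close Briarlake (overflow 15)
  20÷4 = 5 each, +1 to first 0
Round 3: Dunmere=16 Fernhollow=24 Hollowpine=15 Juniper=28 → close Juniper (overflow 18)
  28÷3 = 9 each, +1 to first 1
Round 4: Dunmere=26 Fernhollow=33 Hollowpine=24 → close Fernhollow (overflow 24)
  33÷2 = 16 each, +1 to first 1
Round 5: Dunmere=43 Hollowpine=40 → close Dunmere (overflow 30)
  43÷1 = 43 each, +1 to first 0

Closure order: Greywater, Briarlake, Juniper, Fernhollow, Dunmere
Last habitat: Hollowpine with 83 animals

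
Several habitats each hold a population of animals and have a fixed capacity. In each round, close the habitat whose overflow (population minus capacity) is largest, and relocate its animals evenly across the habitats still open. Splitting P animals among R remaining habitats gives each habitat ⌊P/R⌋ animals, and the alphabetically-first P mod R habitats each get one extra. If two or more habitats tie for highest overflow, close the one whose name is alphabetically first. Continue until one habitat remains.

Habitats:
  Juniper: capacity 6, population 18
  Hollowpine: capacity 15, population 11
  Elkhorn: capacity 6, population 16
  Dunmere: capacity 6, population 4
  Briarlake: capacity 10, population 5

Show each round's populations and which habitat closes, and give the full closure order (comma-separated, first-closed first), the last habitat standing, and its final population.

Closure order: Juniper, Elkhorn, Dunmere, Briarlake
Last habitat: Hollowpine with 54 animals

Round 1: Briarlake=5 Dunmere=4 Elkhorn=16 Hollowpine=11 Juniper=18 → close Juniper (overflow 12)
  18÷4 = 4 each, +1 to first 2
Round 2: Briarlake=10 Dunmere=9 Elkhorn=20 Hollowpine=15 → close Elkhorn (overflow 14)
  20÷3 = 6 each, +1 to first 2
Round 3: Briarlake=17 Dunmere=16 Hollowpine=21 → close Dunmere (overflow 10)
  16÷2 = 8 each, +1 to first 0
Round 4: Briarlake=25 Hollowpine=29 → close Briarlake (overflow 15)
  25÷1 = 25 each, +1 to first 0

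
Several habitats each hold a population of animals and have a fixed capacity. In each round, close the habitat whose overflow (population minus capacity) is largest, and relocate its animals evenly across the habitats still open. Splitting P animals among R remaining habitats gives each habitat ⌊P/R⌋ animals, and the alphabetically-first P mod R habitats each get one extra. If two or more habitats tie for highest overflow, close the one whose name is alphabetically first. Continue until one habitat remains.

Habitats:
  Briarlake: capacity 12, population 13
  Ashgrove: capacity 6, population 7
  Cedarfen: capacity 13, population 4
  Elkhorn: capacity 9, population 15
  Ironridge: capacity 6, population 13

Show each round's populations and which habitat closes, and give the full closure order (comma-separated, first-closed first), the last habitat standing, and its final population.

Round 1: Ashgrove=7 Briarlake=13 Cedarfen=4 Elkhorn=15 Ironridge=13 → close Ironridge (overflow 7)
  13÷4 = 3 each, +1 to first 1
Round 2: Ashgrove=11 Briarlake=16 Cedarfen=7 Elkhorn=18 → close Elkhorn (overflow 9)
  18÷3 = 6 each, +1 to first 0
Round 3: Ashgrove=17 Briarlake=22 Cedarfen=13 → close Ashgrove (overflow 11)
  17÷2 = 8 each, +1 to first 1
Round 4: Briarlake=31 Cedarfen=21 → close Briarlake (overflow 19)
  31÷1 = 31 each, +1 to first 0

Closure order: Ironridge, Elkhorn, Ashgrove, Briarlake
Last habitat: Cedarfen with 52 animals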